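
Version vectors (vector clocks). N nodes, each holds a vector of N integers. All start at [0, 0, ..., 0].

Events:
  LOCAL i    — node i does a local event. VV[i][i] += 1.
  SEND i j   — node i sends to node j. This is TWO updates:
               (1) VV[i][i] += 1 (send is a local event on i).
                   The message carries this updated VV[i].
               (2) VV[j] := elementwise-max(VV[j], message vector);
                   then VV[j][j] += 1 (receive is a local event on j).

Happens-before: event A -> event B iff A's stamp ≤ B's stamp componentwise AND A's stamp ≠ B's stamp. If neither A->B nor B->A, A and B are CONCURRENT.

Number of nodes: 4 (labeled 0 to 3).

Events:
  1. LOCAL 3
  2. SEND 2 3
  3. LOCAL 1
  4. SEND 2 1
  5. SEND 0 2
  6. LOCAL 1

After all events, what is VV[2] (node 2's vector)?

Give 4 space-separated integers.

Answer: 1 0 3 0

Derivation:
Initial: VV[0]=[0, 0, 0, 0]
Initial: VV[1]=[0, 0, 0, 0]
Initial: VV[2]=[0, 0, 0, 0]
Initial: VV[3]=[0, 0, 0, 0]
Event 1: LOCAL 3: VV[3][3]++ -> VV[3]=[0, 0, 0, 1]
Event 2: SEND 2->3: VV[2][2]++ -> VV[2]=[0, 0, 1, 0], msg_vec=[0, 0, 1, 0]; VV[3]=max(VV[3],msg_vec) then VV[3][3]++ -> VV[3]=[0, 0, 1, 2]
Event 3: LOCAL 1: VV[1][1]++ -> VV[1]=[0, 1, 0, 0]
Event 4: SEND 2->1: VV[2][2]++ -> VV[2]=[0, 0, 2, 0], msg_vec=[0, 0, 2, 0]; VV[1]=max(VV[1],msg_vec) then VV[1][1]++ -> VV[1]=[0, 2, 2, 0]
Event 5: SEND 0->2: VV[0][0]++ -> VV[0]=[1, 0, 0, 0], msg_vec=[1, 0, 0, 0]; VV[2]=max(VV[2],msg_vec) then VV[2][2]++ -> VV[2]=[1, 0, 3, 0]
Event 6: LOCAL 1: VV[1][1]++ -> VV[1]=[0, 3, 2, 0]
Final vectors: VV[0]=[1, 0, 0, 0]; VV[1]=[0, 3, 2, 0]; VV[2]=[1, 0, 3, 0]; VV[3]=[0, 0, 1, 2]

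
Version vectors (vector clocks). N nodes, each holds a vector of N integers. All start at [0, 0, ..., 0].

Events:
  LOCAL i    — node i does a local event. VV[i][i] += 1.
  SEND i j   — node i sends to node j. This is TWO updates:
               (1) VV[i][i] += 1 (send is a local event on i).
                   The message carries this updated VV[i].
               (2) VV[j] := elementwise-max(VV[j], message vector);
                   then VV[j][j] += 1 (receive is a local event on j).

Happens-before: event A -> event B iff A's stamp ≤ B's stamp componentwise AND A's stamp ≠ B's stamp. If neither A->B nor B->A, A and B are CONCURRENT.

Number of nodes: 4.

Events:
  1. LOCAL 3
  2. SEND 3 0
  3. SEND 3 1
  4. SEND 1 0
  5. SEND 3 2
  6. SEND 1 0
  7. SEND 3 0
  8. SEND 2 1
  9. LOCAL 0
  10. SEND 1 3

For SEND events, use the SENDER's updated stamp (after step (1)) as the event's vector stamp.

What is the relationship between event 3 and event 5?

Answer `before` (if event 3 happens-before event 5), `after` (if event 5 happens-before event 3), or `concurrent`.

Initial: VV[0]=[0, 0, 0, 0]
Initial: VV[1]=[0, 0, 0, 0]
Initial: VV[2]=[0, 0, 0, 0]
Initial: VV[3]=[0, 0, 0, 0]
Event 1: LOCAL 3: VV[3][3]++ -> VV[3]=[0, 0, 0, 1]
Event 2: SEND 3->0: VV[3][3]++ -> VV[3]=[0, 0, 0, 2], msg_vec=[0, 0, 0, 2]; VV[0]=max(VV[0],msg_vec) then VV[0][0]++ -> VV[0]=[1, 0, 0, 2]
Event 3: SEND 3->1: VV[3][3]++ -> VV[3]=[0, 0, 0, 3], msg_vec=[0, 0, 0, 3]; VV[1]=max(VV[1],msg_vec) then VV[1][1]++ -> VV[1]=[0, 1, 0, 3]
Event 4: SEND 1->0: VV[1][1]++ -> VV[1]=[0, 2, 0, 3], msg_vec=[0, 2, 0, 3]; VV[0]=max(VV[0],msg_vec) then VV[0][0]++ -> VV[0]=[2, 2, 0, 3]
Event 5: SEND 3->2: VV[3][3]++ -> VV[3]=[0, 0, 0, 4], msg_vec=[0, 0, 0, 4]; VV[2]=max(VV[2],msg_vec) then VV[2][2]++ -> VV[2]=[0, 0, 1, 4]
Event 6: SEND 1->0: VV[1][1]++ -> VV[1]=[0, 3, 0, 3], msg_vec=[0, 3, 0, 3]; VV[0]=max(VV[0],msg_vec) then VV[0][0]++ -> VV[0]=[3, 3, 0, 3]
Event 7: SEND 3->0: VV[3][3]++ -> VV[3]=[0, 0, 0, 5], msg_vec=[0, 0, 0, 5]; VV[0]=max(VV[0],msg_vec) then VV[0][0]++ -> VV[0]=[4, 3, 0, 5]
Event 8: SEND 2->1: VV[2][2]++ -> VV[2]=[0, 0, 2, 4], msg_vec=[0, 0, 2, 4]; VV[1]=max(VV[1],msg_vec) then VV[1][1]++ -> VV[1]=[0, 4, 2, 4]
Event 9: LOCAL 0: VV[0][0]++ -> VV[0]=[5, 3, 0, 5]
Event 10: SEND 1->3: VV[1][1]++ -> VV[1]=[0, 5, 2, 4], msg_vec=[0, 5, 2, 4]; VV[3]=max(VV[3],msg_vec) then VV[3][3]++ -> VV[3]=[0, 5, 2, 6]
Event 3 stamp: [0, 0, 0, 3]
Event 5 stamp: [0, 0, 0, 4]
[0, 0, 0, 3] <= [0, 0, 0, 4]? True
[0, 0, 0, 4] <= [0, 0, 0, 3]? False
Relation: before

Answer: before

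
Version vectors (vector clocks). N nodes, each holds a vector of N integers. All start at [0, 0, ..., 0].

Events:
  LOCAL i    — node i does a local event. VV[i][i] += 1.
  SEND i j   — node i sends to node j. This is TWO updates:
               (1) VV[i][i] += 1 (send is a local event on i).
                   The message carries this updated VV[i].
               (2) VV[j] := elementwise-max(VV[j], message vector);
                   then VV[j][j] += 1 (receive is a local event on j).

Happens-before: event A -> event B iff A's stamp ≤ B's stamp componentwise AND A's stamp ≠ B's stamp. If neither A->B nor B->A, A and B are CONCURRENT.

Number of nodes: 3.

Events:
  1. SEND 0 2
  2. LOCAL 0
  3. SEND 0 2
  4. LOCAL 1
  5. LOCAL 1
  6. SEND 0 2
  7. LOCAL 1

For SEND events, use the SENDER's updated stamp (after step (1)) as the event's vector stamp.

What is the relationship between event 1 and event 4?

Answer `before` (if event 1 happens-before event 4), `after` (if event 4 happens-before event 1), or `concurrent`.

Answer: concurrent

Derivation:
Initial: VV[0]=[0, 0, 0]
Initial: VV[1]=[0, 0, 0]
Initial: VV[2]=[0, 0, 0]
Event 1: SEND 0->2: VV[0][0]++ -> VV[0]=[1, 0, 0], msg_vec=[1, 0, 0]; VV[2]=max(VV[2],msg_vec) then VV[2][2]++ -> VV[2]=[1, 0, 1]
Event 2: LOCAL 0: VV[0][0]++ -> VV[0]=[2, 0, 0]
Event 3: SEND 0->2: VV[0][0]++ -> VV[0]=[3, 0, 0], msg_vec=[3, 0, 0]; VV[2]=max(VV[2],msg_vec) then VV[2][2]++ -> VV[2]=[3, 0, 2]
Event 4: LOCAL 1: VV[1][1]++ -> VV[1]=[0, 1, 0]
Event 5: LOCAL 1: VV[1][1]++ -> VV[1]=[0, 2, 0]
Event 6: SEND 0->2: VV[0][0]++ -> VV[0]=[4, 0, 0], msg_vec=[4, 0, 0]; VV[2]=max(VV[2],msg_vec) then VV[2][2]++ -> VV[2]=[4, 0, 3]
Event 7: LOCAL 1: VV[1][1]++ -> VV[1]=[0, 3, 0]
Event 1 stamp: [1, 0, 0]
Event 4 stamp: [0, 1, 0]
[1, 0, 0] <= [0, 1, 0]? False
[0, 1, 0] <= [1, 0, 0]? False
Relation: concurrent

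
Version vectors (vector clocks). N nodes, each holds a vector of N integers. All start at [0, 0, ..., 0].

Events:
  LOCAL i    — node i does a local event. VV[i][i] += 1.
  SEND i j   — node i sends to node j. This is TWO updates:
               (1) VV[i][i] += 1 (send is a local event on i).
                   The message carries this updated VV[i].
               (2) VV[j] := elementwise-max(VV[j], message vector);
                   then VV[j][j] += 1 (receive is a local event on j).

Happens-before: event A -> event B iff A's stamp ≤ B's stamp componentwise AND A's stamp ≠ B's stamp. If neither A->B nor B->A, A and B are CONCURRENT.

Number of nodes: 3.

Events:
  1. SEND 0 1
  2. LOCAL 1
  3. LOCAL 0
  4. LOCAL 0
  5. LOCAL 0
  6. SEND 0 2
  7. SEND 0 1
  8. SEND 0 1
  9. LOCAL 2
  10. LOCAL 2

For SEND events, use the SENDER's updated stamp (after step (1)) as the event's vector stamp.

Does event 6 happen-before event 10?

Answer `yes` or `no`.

Initial: VV[0]=[0, 0, 0]
Initial: VV[1]=[0, 0, 0]
Initial: VV[2]=[0, 0, 0]
Event 1: SEND 0->1: VV[0][0]++ -> VV[0]=[1, 0, 0], msg_vec=[1, 0, 0]; VV[1]=max(VV[1],msg_vec) then VV[1][1]++ -> VV[1]=[1, 1, 0]
Event 2: LOCAL 1: VV[1][1]++ -> VV[1]=[1, 2, 0]
Event 3: LOCAL 0: VV[0][0]++ -> VV[0]=[2, 0, 0]
Event 4: LOCAL 0: VV[0][0]++ -> VV[0]=[3, 0, 0]
Event 5: LOCAL 0: VV[0][0]++ -> VV[0]=[4, 0, 0]
Event 6: SEND 0->2: VV[0][0]++ -> VV[0]=[5, 0, 0], msg_vec=[5, 0, 0]; VV[2]=max(VV[2],msg_vec) then VV[2][2]++ -> VV[2]=[5, 0, 1]
Event 7: SEND 0->1: VV[0][0]++ -> VV[0]=[6, 0, 0], msg_vec=[6, 0, 0]; VV[1]=max(VV[1],msg_vec) then VV[1][1]++ -> VV[1]=[6, 3, 0]
Event 8: SEND 0->1: VV[0][0]++ -> VV[0]=[7, 0, 0], msg_vec=[7, 0, 0]; VV[1]=max(VV[1],msg_vec) then VV[1][1]++ -> VV[1]=[7, 4, 0]
Event 9: LOCAL 2: VV[2][2]++ -> VV[2]=[5, 0, 2]
Event 10: LOCAL 2: VV[2][2]++ -> VV[2]=[5, 0, 3]
Event 6 stamp: [5, 0, 0]
Event 10 stamp: [5, 0, 3]
[5, 0, 0] <= [5, 0, 3]? True. Equal? False. Happens-before: True

Answer: yes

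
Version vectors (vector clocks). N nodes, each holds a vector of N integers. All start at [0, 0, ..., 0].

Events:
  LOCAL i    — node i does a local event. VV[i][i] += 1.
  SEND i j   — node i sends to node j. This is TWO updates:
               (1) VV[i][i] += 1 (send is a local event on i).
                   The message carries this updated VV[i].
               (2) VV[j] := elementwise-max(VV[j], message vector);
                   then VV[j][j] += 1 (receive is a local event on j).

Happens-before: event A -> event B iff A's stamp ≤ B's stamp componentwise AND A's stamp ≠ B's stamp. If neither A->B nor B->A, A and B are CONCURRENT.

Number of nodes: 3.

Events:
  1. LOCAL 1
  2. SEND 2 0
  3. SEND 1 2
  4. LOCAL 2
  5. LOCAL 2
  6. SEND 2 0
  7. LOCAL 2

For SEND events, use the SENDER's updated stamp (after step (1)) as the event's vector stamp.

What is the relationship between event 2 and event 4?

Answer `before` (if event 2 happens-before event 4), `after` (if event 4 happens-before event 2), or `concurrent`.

Answer: before

Derivation:
Initial: VV[0]=[0, 0, 0]
Initial: VV[1]=[0, 0, 0]
Initial: VV[2]=[0, 0, 0]
Event 1: LOCAL 1: VV[1][1]++ -> VV[1]=[0, 1, 0]
Event 2: SEND 2->0: VV[2][2]++ -> VV[2]=[0, 0, 1], msg_vec=[0, 0, 1]; VV[0]=max(VV[0],msg_vec) then VV[0][0]++ -> VV[0]=[1, 0, 1]
Event 3: SEND 1->2: VV[1][1]++ -> VV[1]=[0, 2, 0], msg_vec=[0, 2, 0]; VV[2]=max(VV[2],msg_vec) then VV[2][2]++ -> VV[2]=[0, 2, 2]
Event 4: LOCAL 2: VV[2][2]++ -> VV[2]=[0, 2, 3]
Event 5: LOCAL 2: VV[2][2]++ -> VV[2]=[0, 2, 4]
Event 6: SEND 2->0: VV[2][2]++ -> VV[2]=[0, 2, 5], msg_vec=[0, 2, 5]; VV[0]=max(VV[0],msg_vec) then VV[0][0]++ -> VV[0]=[2, 2, 5]
Event 7: LOCAL 2: VV[2][2]++ -> VV[2]=[0, 2, 6]
Event 2 stamp: [0, 0, 1]
Event 4 stamp: [0, 2, 3]
[0, 0, 1] <= [0, 2, 3]? True
[0, 2, 3] <= [0, 0, 1]? False
Relation: before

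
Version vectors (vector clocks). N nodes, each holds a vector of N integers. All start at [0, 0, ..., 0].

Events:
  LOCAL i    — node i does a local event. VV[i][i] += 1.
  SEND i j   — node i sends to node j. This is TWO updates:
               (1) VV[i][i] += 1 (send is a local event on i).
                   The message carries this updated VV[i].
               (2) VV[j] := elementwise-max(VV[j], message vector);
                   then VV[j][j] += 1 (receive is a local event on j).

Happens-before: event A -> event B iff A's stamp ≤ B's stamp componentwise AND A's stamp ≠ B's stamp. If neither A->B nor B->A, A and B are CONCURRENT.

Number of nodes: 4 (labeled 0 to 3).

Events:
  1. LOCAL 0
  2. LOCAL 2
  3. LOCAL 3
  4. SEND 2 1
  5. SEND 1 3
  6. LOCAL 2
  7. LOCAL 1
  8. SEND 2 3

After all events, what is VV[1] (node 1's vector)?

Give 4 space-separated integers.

Initial: VV[0]=[0, 0, 0, 0]
Initial: VV[1]=[0, 0, 0, 0]
Initial: VV[2]=[0, 0, 0, 0]
Initial: VV[3]=[0, 0, 0, 0]
Event 1: LOCAL 0: VV[0][0]++ -> VV[0]=[1, 0, 0, 0]
Event 2: LOCAL 2: VV[2][2]++ -> VV[2]=[0, 0, 1, 0]
Event 3: LOCAL 3: VV[3][3]++ -> VV[3]=[0, 0, 0, 1]
Event 4: SEND 2->1: VV[2][2]++ -> VV[2]=[0, 0, 2, 0], msg_vec=[0, 0, 2, 0]; VV[1]=max(VV[1],msg_vec) then VV[1][1]++ -> VV[1]=[0, 1, 2, 0]
Event 5: SEND 1->3: VV[1][1]++ -> VV[1]=[0, 2, 2, 0], msg_vec=[0, 2, 2, 0]; VV[3]=max(VV[3],msg_vec) then VV[3][3]++ -> VV[3]=[0, 2, 2, 2]
Event 6: LOCAL 2: VV[2][2]++ -> VV[2]=[0, 0, 3, 0]
Event 7: LOCAL 1: VV[1][1]++ -> VV[1]=[0, 3, 2, 0]
Event 8: SEND 2->3: VV[2][2]++ -> VV[2]=[0, 0, 4, 0], msg_vec=[0, 0, 4, 0]; VV[3]=max(VV[3],msg_vec) then VV[3][3]++ -> VV[3]=[0, 2, 4, 3]
Final vectors: VV[0]=[1, 0, 0, 0]; VV[1]=[0, 3, 2, 0]; VV[2]=[0, 0, 4, 0]; VV[3]=[0, 2, 4, 3]

Answer: 0 3 2 0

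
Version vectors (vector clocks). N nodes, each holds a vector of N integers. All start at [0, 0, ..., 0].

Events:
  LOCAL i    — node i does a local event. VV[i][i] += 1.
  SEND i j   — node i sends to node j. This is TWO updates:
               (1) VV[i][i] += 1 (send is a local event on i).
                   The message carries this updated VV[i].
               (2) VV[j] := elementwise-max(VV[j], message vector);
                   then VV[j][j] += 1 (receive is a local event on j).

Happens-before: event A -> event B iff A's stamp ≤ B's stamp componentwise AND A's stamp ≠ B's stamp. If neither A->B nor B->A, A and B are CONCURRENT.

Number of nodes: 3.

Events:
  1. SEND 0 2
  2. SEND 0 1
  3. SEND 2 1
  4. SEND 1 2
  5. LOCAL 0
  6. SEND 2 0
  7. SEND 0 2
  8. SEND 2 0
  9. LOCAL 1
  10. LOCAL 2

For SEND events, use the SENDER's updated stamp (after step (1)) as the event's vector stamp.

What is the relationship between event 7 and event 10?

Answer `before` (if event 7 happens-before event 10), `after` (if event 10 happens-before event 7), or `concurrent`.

Answer: before

Derivation:
Initial: VV[0]=[0, 0, 0]
Initial: VV[1]=[0, 0, 0]
Initial: VV[2]=[0, 0, 0]
Event 1: SEND 0->2: VV[0][0]++ -> VV[0]=[1, 0, 0], msg_vec=[1, 0, 0]; VV[2]=max(VV[2],msg_vec) then VV[2][2]++ -> VV[2]=[1, 0, 1]
Event 2: SEND 0->1: VV[0][0]++ -> VV[0]=[2, 0, 0], msg_vec=[2, 0, 0]; VV[1]=max(VV[1],msg_vec) then VV[1][1]++ -> VV[1]=[2, 1, 0]
Event 3: SEND 2->1: VV[2][2]++ -> VV[2]=[1, 0, 2], msg_vec=[1, 0, 2]; VV[1]=max(VV[1],msg_vec) then VV[1][1]++ -> VV[1]=[2, 2, 2]
Event 4: SEND 1->2: VV[1][1]++ -> VV[1]=[2, 3, 2], msg_vec=[2, 3, 2]; VV[2]=max(VV[2],msg_vec) then VV[2][2]++ -> VV[2]=[2, 3, 3]
Event 5: LOCAL 0: VV[0][0]++ -> VV[0]=[3, 0, 0]
Event 6: SEND 2->0: VV[2][2]++ -> VV[2]=[2, 3, 4], msg_vec=[2, 3, 4]; VV[0]=max(VV[0],msg_vec) then VV[0][0]++ -> VV[0]=[4, 3, 4]
Event 7: SEND 0->2: VV[0][0]++ -> VV[0]=[5, 3, 4], msg_vec=[5, 3, 4]; VV[2]=max(VV[2],msg_vec) then VV[2][2]++ -> VV[2]=[5, 3, 5]
Event 8: SEND 2->0: VV[2][2]++ -> VV[2]=[5, 3, 6], msg_vec=[5, 3, 6]; VV[0]=max(VV[0],msg_vec) then VV[0][0]++ -> VV[0]=[6, 3, 6]
Event 9: LOCAL 1: VV[1][1]++ -> VV[1]=[2, 4, 2]
Event 10: LOCAL 2: VV[2][2]++ -> VV[2]=[5, 3, 7]
Event 7 stamp: [5, 3, 4]
Event 10 stamp: [5, 3, 7]
[5, 3, 4] <= [5, 3, 7]? True
[5, 3, 7] <= [5, 3, 4]? False
Relation: before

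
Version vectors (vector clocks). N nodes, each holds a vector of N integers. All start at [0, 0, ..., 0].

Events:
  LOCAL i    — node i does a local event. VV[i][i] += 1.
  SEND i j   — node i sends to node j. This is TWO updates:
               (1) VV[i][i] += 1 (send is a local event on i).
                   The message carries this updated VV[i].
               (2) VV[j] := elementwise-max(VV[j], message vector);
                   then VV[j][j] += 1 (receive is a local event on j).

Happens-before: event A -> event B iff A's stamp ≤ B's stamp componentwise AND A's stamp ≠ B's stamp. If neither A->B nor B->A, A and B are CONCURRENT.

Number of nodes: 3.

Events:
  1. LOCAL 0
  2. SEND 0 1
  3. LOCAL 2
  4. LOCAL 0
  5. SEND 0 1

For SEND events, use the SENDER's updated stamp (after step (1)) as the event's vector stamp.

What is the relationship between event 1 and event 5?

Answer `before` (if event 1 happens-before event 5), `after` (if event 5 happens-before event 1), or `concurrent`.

Initial: VV[0]=[0, 0, 0]
Initial: VV[1]=[0, 0, 0]
Initial: VV[2]=[0, 0, 0]
Event 1: LOCAL 0: VV[0][0]++ -> VV[0]=[1, 0, 0]
Event 2: SEND 0->1: VV[0][0]++ -> VV[0]=[2, 0, 0], msg_vec=[2, 0, 0]; VV[1]=max(VV[1],msg_vec) then VV[1][1]++ -> VV[1]=[2, 1, 0]
Event 3: LOCAL 2: VV[2][2]++ -> VV[2]=[0, 0, 1]
Event 4: LOCAL 0: VV[0][0]++ -> VV[0]=[3, 0, 0]
Event 5: SEND 0->1: VV[0][0]++ -> VV[0]=[4, 0, 0], msg_vec=[4, 0, 0]; VV[1]=max(VV[1],msg_vec) then VV[1][1]++ -> VV[1]=[4, 2, 0]
Event 1 stamp: [1, 0, 0]
Event 5 stamp: [4, 0, 0]
[1, 0, 0] <= [4, 0, 0]? True
[4, 0, 0] <= [1, 0, 0]? False
Relation: before

Answer: before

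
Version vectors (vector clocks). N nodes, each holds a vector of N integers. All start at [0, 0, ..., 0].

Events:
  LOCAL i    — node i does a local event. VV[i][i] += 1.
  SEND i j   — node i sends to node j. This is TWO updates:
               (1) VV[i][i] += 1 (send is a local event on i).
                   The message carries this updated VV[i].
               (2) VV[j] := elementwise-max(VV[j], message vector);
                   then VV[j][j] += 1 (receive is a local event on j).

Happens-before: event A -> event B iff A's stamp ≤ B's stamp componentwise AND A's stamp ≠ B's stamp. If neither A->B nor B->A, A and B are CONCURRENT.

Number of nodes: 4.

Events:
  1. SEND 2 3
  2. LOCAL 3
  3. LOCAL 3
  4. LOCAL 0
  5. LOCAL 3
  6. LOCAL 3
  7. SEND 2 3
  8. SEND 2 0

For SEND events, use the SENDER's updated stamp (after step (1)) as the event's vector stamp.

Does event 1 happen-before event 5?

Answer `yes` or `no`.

Initial: VV[0]=[0, 0, 0, 0]
Initial: VV[1]=[0, 0, 0, 0]
Initial: VV[2]=[0, 0, 0, 0]
Initial: VV[3]=[0, 0, 0, 0]
Event 1: SEND 2->3: VV[2][2]++ -> VV[2]=[0, 0, 1, 0], msg_vec=[0, 0, 1, 0]; VV[3]=max(VV[3],msg_vec) then VV[3][3]++ -> VV[3]=[0, 0, 1, 1]
Event 2: LOCAL 3: VV[3][3]++ -> VV[3]=[0, 0, 1, 2]
Event 3: LOCAL 3: VV[3][3]++ -> VV[3]=[0, 0, 1, 3]
Event 4: LOCAL 0: VV[0][0]++ -> VV[0]=[1, 0, 0, 0]
Event 5: LOCAL 3: VV[3][3]++ -> VV[3]=[0, 0, 1, 4]
Event 6: LOCAL 3: VV[3][3]++ -> VV[3]=[0, 0, 1, 5]
Event 7: SEND 2->3: VV[2][2]++ -> VV[2]=[0, 0, 2, 0], msg_vec=[0, 0, 2, 0]; VV[3]=max(VV[3],msg_vec) then VV[3][3]++ -> VV[3]=[0, 0, 2, 6]
Event 8: SEND 2->0: VV[2][2]++ -> VV[2]=[0, 0, 3, 0], msg_vec=[0, 0, 3, 0]; VV[0]=max(VV[0],msg_vec) then VV[0][0]++ -> VV[0]=[2, 0, 3, 0]
Event 1 stamp: [0, 0, 1, 0]
Event 5 stamp: [0, 0, 1, 4]
[0, 0, 1, 0] <= [0, 0, 1, 4]? True. Equal? False. Happens-before: True

Answer: yes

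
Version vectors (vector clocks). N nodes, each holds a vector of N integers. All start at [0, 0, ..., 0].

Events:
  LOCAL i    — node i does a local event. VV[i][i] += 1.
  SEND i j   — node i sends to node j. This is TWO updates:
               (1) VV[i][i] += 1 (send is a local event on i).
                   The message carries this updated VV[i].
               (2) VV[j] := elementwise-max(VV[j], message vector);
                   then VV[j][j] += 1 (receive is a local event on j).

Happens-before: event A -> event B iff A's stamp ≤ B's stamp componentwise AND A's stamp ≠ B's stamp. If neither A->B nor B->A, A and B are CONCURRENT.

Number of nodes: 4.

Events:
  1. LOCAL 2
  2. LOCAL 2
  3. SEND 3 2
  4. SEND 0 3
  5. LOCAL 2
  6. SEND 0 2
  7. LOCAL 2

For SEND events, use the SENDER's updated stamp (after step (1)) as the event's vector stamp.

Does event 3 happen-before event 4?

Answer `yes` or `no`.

Answer: no

Derivation:
Initial: VV[0]=[0, 0, 0, 0]
Initial: VV[1]=[0, 0, 0, 0]
Initial: VV[2]=[0, 0, 0, 0]
Initial: VV[3]=[0, 0, 0, 0]
Event 1: LOCAL 2: VV[2][2]++ -> VV[2]=[0, 0, 1, 0]
Event 2: LOCAL 2: VV[2][2]++ -> VV[2]=[0, 0, 2, 0]
Event 3: SEND 3->2: VV[3][3]++ -> VV[3]=[0, 0, 0, 1], msg_vec=[0, 0, 0, 1]; VV[2]=max(VV[2],msg_vec) then VV[2][2]++ -> VV[2]=[0, 0, 3, 1]
Event 4: SEND 0->3: VV[0][0]++ -> VV[0]=[1, 0, 0, 0], msg_vec=[1, 0, 0, 0]; VV[3]=max(VV[3],msg_vec) then VV[3][3]++ -> VV[3]=[1, 0, 0, 2]
Event 5: LOCAL 2: VV[2][2]++ -> VV[2]=[0, 0, 4, 1]
Event 6: SEND 0->2: VV[0][0]++ -> VV[0]=[2, 0, 0, 0], msg_vec=[2, 0, 0, 0]; VV[2]=max(VV[2],msg_vec) then VV[2][2]++ -> VV[2]=[2, 0, 5, 1]
Event 7: LOCAL 2: VV[2][2]++ -> VV[2]=[2, 0, 6, 1]
Event 3 stamp: [0, 0, 0, 1]
Event 4 stamp: [1, 0, 0, 0]
[0, 0, 0, 1] <= [1, 0, 0, 0]? False. Equal? False. Happens-before: False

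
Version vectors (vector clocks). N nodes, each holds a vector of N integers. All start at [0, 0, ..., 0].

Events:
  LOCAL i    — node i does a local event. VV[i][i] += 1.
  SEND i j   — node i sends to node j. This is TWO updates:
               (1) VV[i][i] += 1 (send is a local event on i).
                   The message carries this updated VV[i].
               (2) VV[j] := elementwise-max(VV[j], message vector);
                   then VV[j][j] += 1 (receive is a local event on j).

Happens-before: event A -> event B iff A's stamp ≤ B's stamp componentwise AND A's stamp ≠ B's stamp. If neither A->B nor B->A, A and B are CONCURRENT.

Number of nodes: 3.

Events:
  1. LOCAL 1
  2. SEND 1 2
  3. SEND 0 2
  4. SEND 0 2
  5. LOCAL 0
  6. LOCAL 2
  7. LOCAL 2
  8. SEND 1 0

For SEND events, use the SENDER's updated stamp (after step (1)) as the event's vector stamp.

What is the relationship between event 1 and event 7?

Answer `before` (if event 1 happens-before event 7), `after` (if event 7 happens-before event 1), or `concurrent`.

Answer: before

Derivation:
Initial: VV[0]=[0, 0, 0]
Initial: VV[1]=[0, 0, 0]
Initial: VV[2]=[0, 0, 0]
Event 1: LOCAL 1: VV[1][1]++ -> VV[1]=[0, 1, 0]
Event 2: SEND 1->2: VV[1][1]++ -> VV[1]=[0, 2, 0], msg_vec=[0, 2, 0]; VV[2]=max(VV[2],msg_vec) then VV[2][2]++ -> VV[2]=[0, 2, 1]
Event 3: SEND 0->2: VV[0][0]++ -> VV[0]=[1, 0, 0], msg_vec=[1, 0, 0]; VV[2]=max(VV[2],msg_vec) then VV[2][2]++ -> VV[2]=[1, 2, 2]
Event 4: SEND 0->2: VV[0][0]++ -> VV[0]=[2, 0, 0], msg_vec=[2, 0, 0]; VV[2]=max(VV[2],msg_vec) then VV[2][2]++ -> VV[2]=[2, 2, 3]
Event 5: LOCAL 0: VV[0][0]++ -> VV[0]=[3, 0, 0]
Event 6: LOCAL 2: VV[2][2]++ -> VV[2]=[2, 2, 4]
Event 7: LOCAL 2: VV[2][2]++ -> VV[2]=[2, 2, 5]
Event 8: SEND 1->0: VV[1][1]++ -> VV[1]=[0, 3, 0], msg_vec=[0, 3, 0]; VV[0]=max(VV[0],msg_vec) then VV[0][0]++ -> VV[0]=[4, 3, 0]
Event 1 stamp: [0, 1, 0]
Event 7 stamp: [2, 2, 5]
[0, 1, 0] <= [2, 2, 5]? True
[2, 2, 5] <= [0, 1, 0]? False
Relation: before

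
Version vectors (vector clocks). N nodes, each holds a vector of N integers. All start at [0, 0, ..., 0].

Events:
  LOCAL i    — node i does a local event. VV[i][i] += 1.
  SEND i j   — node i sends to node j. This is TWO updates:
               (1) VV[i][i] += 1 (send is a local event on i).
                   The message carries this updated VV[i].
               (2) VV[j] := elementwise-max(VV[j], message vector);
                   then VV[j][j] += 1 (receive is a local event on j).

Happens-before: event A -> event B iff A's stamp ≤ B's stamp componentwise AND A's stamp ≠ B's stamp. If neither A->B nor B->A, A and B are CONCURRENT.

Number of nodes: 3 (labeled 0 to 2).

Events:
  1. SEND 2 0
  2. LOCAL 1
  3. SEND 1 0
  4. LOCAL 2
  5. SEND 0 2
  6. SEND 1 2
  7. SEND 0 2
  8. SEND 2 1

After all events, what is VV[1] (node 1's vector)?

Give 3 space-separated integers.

Initial: VV[0]=[0, 0, 0]
Initial: VV[1]=[0, 0, 0]
Initial: VV[2]=[0, 0, 0]
Event 1: SEND 2->0: VV[2][2]++ -> VV[2]=[0, 0, 1], msg_vec=[0, 0, 1]; VV[0]=max(VV[0],msg_vec) then VV[0][0]++ -> VV[0]=[1, 0, 1]
Event 2: LOCAL 1: VV[1][1]++ -> VV[1]=[0, 1, 0]
Event 3: SEND 1->0: VV[1][1]++ -> VV[1]=[0, 2, 0], msg_vec=[0, 2, 0]; VV[0]=max(VV[0],msg_vec) then VV[0][0]++ -> VV[0]=[2, 2, 1]
Event 4: LOCAL 2: VV[2][2]++ -> VV[2]=[0, 0, 2]
Event 5: SEND 0->2: VV[0][0]++ -> VV[0]=[3, 2, 1], msg_vec=[3, 2, 1]; VV[2]=max(VV[2],msg_vec) then VV[2][2]++ -> VV[2]=[3, 2, 3]
Event 6: SEND 1->2: VV[1][1]++ -> VV[1]=[0, 3, 0], msg_vec=[0, 3, 0]; VV[2]=max(VV[2],msg_vec) then VV[2][2]++ -> VV[2]=[3, 3, 4]
Event 7: SEND 0->2: VV[0][0]++ -> VV[0]=[4, 2, 1], msg_vec=[4, 2, 1]; VV[2]=max(VV[2],msg_vec) then VV[2][2]++ -> VV[2]=[4, 3, 5]
Event 8: SEND 2->1: VV[2][2]++ -> VV[2]=[4, 3, 6], msg_vec=[4, 3, 6]; VV[1]=max(VV[1],msg_vec) then VV[1][1]++ -> VV[1]=[4, 4, 6]
Final vectors: VV[0]=[4, 2, 1]; VV[1]=[4, 4, 6]; VV[2]=[4, 3, 6]

Answer: 4 4 6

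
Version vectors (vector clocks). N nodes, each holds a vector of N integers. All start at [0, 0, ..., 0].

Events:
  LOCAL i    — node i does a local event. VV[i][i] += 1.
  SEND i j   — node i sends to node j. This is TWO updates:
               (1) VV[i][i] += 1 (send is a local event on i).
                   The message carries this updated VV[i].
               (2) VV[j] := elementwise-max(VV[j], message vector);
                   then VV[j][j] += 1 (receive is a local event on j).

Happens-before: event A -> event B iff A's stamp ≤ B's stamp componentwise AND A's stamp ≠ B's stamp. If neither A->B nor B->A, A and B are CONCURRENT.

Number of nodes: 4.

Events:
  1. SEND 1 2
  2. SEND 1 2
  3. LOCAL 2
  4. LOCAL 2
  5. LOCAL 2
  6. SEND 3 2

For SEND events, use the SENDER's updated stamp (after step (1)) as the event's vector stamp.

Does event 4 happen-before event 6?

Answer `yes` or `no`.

Answer: no

Derivation:
Initial: VV[0]=[0, 0, 0, 0]
Initial: VV[1]=[0, 0, 0, 0]
Initial: VV[2]=[0, 0, 0, 0]
Initial: VV[3]=[0, 0, 0, 0]
Event 1: SEND 1->2: VV[1][1]++ -> VV[1]=[0, 1, 0, 0], msg_vec=[0, 1, 0, 0]; VV[2]=max(VV[2],msg_vec) then VV[2][2]++ -> VV[2]=[0, 1, 1, 0]
Event 2: SEND 1->2: VV[1][1]++ -> VV[1]=[0, 2, 0, 0], msg_vec=[0, 2, 0, 0]; VV[2]=max(VV[2],msg_vec) then VV[2][2]++ -> VV[2]=[0, 2, 2, 0]
Event 3: LOCAL 2: VV[2][2]++ -> VV[2]=[0, 2, 3, 0]
Event 4: LOCAL 2: VV[2][2]++ -> VV[2]=[0, 2, 4, 0]
Event 5: LOCAL 2: VV[2][2]++ -> VV[2]=[0, 2, 5, 0]
Event 6: SEND 3->2: VV[3][3]++ -> VV[3]=[0, 0, 0, 1], msg_vec=[0, 0, 0, 1]; VV[2]=max(VV[2],msg_vec) then VV[2][2]++ -> VV[2]=[0, 2, 6, 1]
Event 4 stamp: [0, 2, 4, 0]
Event 6 stamp: [0, 0, 0, 1]
[0, 2, 4, 0] <= [0, 0, 0, 1]? False. Equal? False. Happens-before: False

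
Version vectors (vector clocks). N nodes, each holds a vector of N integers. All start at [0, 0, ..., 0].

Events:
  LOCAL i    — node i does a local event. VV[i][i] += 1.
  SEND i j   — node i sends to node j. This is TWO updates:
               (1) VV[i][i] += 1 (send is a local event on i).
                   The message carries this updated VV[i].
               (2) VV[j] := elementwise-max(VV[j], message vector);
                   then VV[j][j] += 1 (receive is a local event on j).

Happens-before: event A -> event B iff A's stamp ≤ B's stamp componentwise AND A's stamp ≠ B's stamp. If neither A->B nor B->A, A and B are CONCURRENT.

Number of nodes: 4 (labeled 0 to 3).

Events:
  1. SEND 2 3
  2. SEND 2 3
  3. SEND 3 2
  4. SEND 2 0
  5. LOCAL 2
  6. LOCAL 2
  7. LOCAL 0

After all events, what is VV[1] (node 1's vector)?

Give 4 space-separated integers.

Initial: VV[0]=[0, 0, 0, 0]
Initial: VV[1]=[0, 0, 0, 0]
Initial: VV[2]=[0, 0, 0, 0]
Initial: VV[3]=[0, 0, 0, 0]
Event 1: SEND 2->3: VV[2][2]++ -> VV[2]=[0, 0, 1, 0], msg_vec=[0, 0, 1, 0]; VV[3]=max(VV[3],msg_vec) then VV[3][3]++ -> VV[3]=[0, 0, 1, 1]
Event 2: SEND 2->3: VV[2][2]++ -> VV[2]=[0, 0, 2, 0], msg_vec=[0, 0, 2, 0]; VV[3]=max(VV[3],msg_vec) then VV[3][3]++ -> VV[3]=[0, 0, 2, 2]
Event 3: SEND 3->2: VV[3][3]++ -> VV[3]=[0, 0, 2, 3], msg_vec=[0, 0, 2, 3]; VV[2]=max(VV[2],msg_vec) then VV[2][2]++ -> VV[2]=[0, 0, 3, 3]
Event 4: SEND 2->0: VV[2][2]++ -> VV[2]=[0, 0, 4, 3], msg_vec=[0, 0, 4, 3]; VV[0]=max(VV[0],msg_vec) then VV[0][0]++ -> VV[0]=[1, 0, 4, 3]
Event 5: LOCAL 2: VV[2][2]++ -> VV[2]=[0, 0, 5, 3]
Event 6: LOCAL 2: VV[2][2]++ -> VV[2]=[0, 0, 6, 3]
Event 7: LOCAL 0: VV[0][0]++ -> VV[0]=[2, 0, 4, 3]
Final vectors: VV[0]=[2, 0, 4, 3]; VV[1]=[0, 0, 0, 0]; VV[2]=[0, 0, 6, 3]; VV[3]=[0, 0, 2, 3]

Answer: 0 0 0 0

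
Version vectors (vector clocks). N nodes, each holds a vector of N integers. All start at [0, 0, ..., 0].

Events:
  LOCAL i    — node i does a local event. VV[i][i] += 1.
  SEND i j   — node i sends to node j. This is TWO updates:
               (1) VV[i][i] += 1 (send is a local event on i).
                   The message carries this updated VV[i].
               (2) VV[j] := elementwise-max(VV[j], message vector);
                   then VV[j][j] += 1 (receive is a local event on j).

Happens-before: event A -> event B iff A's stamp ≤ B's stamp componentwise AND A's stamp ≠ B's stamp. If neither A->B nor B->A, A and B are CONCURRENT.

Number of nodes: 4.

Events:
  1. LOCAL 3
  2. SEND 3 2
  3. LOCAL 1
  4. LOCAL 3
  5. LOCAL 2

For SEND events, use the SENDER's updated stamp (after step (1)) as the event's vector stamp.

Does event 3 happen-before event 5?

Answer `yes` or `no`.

Answer: no

Derivation:
Initial: VV[0]=[0, 0, 0, 0]
Initial: VV[1]=[0, 0, 0, 0]
Initial: VV[2]=[0, 0, 0, 0]
Initial: VV[3]=[0, 0, 0, 0]
Event 1: LOCAL 3: VV[3][3]++ -> VV[3]=[0, 0, 0, 1]
Event 2: SEND 3->2: VV[3][3]++ -> VV[3]=[0, 0, 0, 2], msg_vec=[0, 0, 0, 2]; VV[2]=max(VV[2],msg_vec) then VV[2][2]++ -> VV[2]=[0, 0, 1, 2]
Event 3: LOCAL 1: VV[1][1]++ -> VV[1]=[0, 1, 0, 0]
Event 4: LOCAL 3: VV[3][3]++ -> VV[3]=[0, 0, 0, 3]
Event 5: LOCAL 2: VV[2][2]++ -> VV[2]=[0, 0, 2, 2]
Event 3 stamp: [0, 1, 0, 0]
Event 5 stamp: [0, 0, 2, 2]
[0, 1, 0, 0] <= [0, 0, 2, 2]? False. Equal? False. Happens-before: False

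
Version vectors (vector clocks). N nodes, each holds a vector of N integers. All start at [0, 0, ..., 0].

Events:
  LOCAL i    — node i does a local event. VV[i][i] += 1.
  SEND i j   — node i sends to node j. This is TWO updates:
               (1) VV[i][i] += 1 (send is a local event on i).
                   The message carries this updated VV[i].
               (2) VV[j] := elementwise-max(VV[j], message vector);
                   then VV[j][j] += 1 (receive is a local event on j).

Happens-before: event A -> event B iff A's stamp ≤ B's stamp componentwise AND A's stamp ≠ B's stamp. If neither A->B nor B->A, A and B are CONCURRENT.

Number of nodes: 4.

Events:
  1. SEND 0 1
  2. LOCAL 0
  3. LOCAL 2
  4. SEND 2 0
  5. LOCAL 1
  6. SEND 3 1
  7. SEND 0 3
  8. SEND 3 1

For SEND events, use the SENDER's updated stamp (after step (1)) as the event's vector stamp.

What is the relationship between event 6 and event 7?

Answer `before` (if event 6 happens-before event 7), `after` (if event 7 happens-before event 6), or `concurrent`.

Initial: VV[0]=[0, 0, 0, 0]
Initial: VV[1]=[0, 0, 0, 0]
Initial: VV[2]=[0, 0, 0, 0]
Initial: VV[3]=[0, 0, 0, 0]
Event 1: SEND 0->1: VV[0][0]++ -> VV[0]=[1, 0, 0, 0], msg_vec=[1, 0, 0, 0]; VV[1]=max(VV[1],msg_vec) then VV[1][1]++ -> VV[1]=[1, 1, 0, 0]
Event 2: LOCAL 0: VV[0][0]++ -> VV[0]=[2, 0, 0, 0]
Event 3: LOCAL 2: VV[2][2]++ -> VV[2]=[0, 0, 1, 0]
Event 4: SEND 2->0: VV[2][2]++ -> VV[2]=[0, 0, 2, 0], msg_vec=[0, 0, 2, 0]; VV[0]=max(VV[0],msg_vec) then VV[0][0]++ -> VV[0]=[3, 0, 2, 0]
Event 5: LOCAL 1: VV[1][1]++ -> VV[1]=[1, 2, 0, 0]
Event 6: SEND 3->1: VV[3][3]++ -> VV[3]=[0, 0, 0, 1], msg_vec=[0, 0, 0, 1]; VV[1]=max(VV[1],msg_vec) then VV[1][1]++ -> VV[1]=[1, 3, 0, 1]
Event 7: SEND 0->3: VV[0][0]++ -> VV[0]=[4, 0, 2, 0], msg_vec=[4, 0, 2, 0]; VV[3]=max(VV[3],msg_vec) then VV[3][3]++ -> VV[3]=[4, 0, 2, 2]
Event 8: SEND 3->1: VV[3][3]++ -> VV[3]=[4, 0, 2, 3], msg_vec=[4, 0, 2, 3]; VV[1]=max(VV[1],msg_vec) then VV[1][1]++ -> VV[1]=[4, 4, 2, 3]
Event 6 stamp: [0, 0, 0, 1]
Event 7 stamp: [4, 0, 2, 0]
[0, 0, 0, 1] <= [4, 0, 2, 0]? False
[4, 0, 2, 0] <= [0, 0, 0, 1]? False
Relation: concurrent

Answer: concurrent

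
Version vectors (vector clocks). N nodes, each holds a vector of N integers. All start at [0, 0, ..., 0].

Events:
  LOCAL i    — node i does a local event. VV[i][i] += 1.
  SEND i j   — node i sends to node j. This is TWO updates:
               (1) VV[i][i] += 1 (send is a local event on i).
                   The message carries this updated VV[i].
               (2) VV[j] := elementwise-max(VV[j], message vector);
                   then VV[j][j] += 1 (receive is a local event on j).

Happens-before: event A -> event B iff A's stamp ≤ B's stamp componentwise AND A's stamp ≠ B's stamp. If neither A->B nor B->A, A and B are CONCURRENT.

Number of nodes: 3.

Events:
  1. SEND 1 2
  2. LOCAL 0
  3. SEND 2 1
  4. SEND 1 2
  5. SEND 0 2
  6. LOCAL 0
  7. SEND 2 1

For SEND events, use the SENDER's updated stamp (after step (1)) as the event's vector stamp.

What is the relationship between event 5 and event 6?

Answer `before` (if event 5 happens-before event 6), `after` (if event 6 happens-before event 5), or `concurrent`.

Initial: VV[0]=[0, 0, 0]
Initial: VV[1]=[0, 0, 0]
Initial: VV[2]=[0, 0, 0]
Event 1: SEND 1->2: VV[1][1]++ -> VV[1]=[0, 1, 0], msg_vec=[0, 1, 0]; VV[2]=max(VV[2],msg_vec) then VV[2][2]++ -> VV[2]=[0, 1, 1]
Event 2: LOCAL 0: VV[0][0]++ -> VV[0]=[1, 0, 0]
Event 3: SEND 2->1: VV[2][2]++ -> VV[2]=[0, 1, 2], msg_vec=[0, 1, 2]; VV[1]=max(VV[1],msg_vec) then VV[1][1]++ -> VV[1]=[0, 2, 2]
Event 4: SEND 1->2: VV[1][1]++ -> VV[1]=[0, 3, 2], msg_vec=[0, 3, 2]; VV[2]=max(VV[2],msg_vec) then VV[2][2]++ -> VV[2]=[0, 3, 3]
Event 5: SEND 0->2: VV[0][0]++ -> VV[0]=[2, 0, 0], msg_vec=[2, 0, 0]; VV[2]=max(VV[2],msg_vec) then VV[2][2]++ -> VV[2]=[2, 3, 4]
Event 6: LOCAL 0: VV[0][0]++ -> VV[0]=[3, 0, 0]
Event 7: SEND 2->1: VV[2][2]++ -> VV[2]=[2, 3, 5], msg_vec=[2, 3, 5]; VV[1]=max(VV[1],msg_vec) then VV[1][1]++ -> VV[1]=[2, 4, 5]
Event 5 stamp: [2, 0, 0]
Event 6 stamp: [3, 0, 0]
[2, 0, 0] <= [3, 0, 0]? True
[3, 0, 0] <= [2, 0, 0]? False
Relation: before

Answer: before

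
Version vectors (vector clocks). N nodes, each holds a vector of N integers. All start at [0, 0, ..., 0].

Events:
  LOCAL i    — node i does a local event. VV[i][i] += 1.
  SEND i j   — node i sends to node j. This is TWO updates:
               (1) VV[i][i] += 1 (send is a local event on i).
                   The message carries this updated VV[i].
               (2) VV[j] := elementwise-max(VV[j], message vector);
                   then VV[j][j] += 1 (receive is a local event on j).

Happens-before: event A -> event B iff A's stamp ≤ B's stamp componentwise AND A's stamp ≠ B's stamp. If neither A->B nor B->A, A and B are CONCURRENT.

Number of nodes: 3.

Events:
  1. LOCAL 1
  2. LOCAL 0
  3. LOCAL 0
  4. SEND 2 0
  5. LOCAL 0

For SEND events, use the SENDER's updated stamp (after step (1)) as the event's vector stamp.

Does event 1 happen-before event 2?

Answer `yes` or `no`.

Answer: no

Derivation:
Initial: VV[0]=[0, 0, 0]
Initial: VV[1]=[0, 0, 0]
Initial: VV[2]=[0, 0, 0]
Event 1: LOCAL 1: VV[1][1]++ -> VV[1]=[0, 1, 0]
Event 2: LOCAL 0: VV[0][0]++ -> VV[0]=[1, 0, 0]
Event 3: LOCAL 0: VV[0][0]++ -> VV[0]=[2, 0, 0]
Event 4: SEND 2->0: VV[2][2]++ -> VV[2]=[0, 0, 1], msg_vec=[0, 0, 1]; VV[0]=max(VV[0],msg_vec) then VV[0][0]++ -> VV[0]=[3, 0, 1]
Event 5: LOCAL 0: VV[0][0]++ -> VV[0]=[4, 0, 1]
Event 1 stamp: [0, 1, 0]
Event 2 stamp: [1, 0, 0]
[0, 1, 0] <= [1, 0, 0]? False. Equal? False. Happens-before: False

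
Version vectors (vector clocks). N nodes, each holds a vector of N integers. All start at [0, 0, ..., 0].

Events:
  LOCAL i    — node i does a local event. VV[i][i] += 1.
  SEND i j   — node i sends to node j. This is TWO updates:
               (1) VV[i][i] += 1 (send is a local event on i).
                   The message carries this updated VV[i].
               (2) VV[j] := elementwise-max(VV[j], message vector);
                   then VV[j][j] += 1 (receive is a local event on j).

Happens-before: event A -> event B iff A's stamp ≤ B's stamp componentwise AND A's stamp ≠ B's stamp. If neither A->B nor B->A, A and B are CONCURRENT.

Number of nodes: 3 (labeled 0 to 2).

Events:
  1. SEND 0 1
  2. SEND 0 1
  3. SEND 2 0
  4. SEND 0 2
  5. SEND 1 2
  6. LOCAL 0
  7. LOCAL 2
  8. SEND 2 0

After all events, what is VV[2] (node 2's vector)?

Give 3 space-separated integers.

Initial: VV[0]=[0, 0, 0]
Initial: VV[1]=[0, 0, 0]
Initial: VV[2]=[0, 0, 0]
Event 1: SEND 0->1: VV[0][0]++ -> VV[0]=[1, 0, 0], msg_vec=[1, 0, 0]; VV[1]=max(VV[1],msg_vec) then VV[1][1]++ -> VV[1]=[1, 1, 0]
Event 2: SEND 0->1: VV[0][0]++ -> VV[0]=[2, 0, 0], msg_vec=[2, 0, 0]; VV[1]=max(VV[1],msg_vec) then VV[1][1]++ -> VV[1]=[2, 2, 0]
Event 3: SEND 2->0: VV[2][2]++ -> VV[2]=[0, 0, 1], msg_vec=[0, 0, 1]; VV[0]=max(VV[0],msg_vec) then VV[0][0]++ -> VV[0]=[3, 0, 1]
Event 4: SEND 0->2: VV[0][0]++ -> VV[0]=[4, 0, 1], msg_vec=[4, 0, 1]; VV[2]=max(VV[2],msg_vec) then VV[2][2]++ -> VV[2]=[4, 0, 2]
Event 5: SEND 1->2: VV[1][1]++ -> VV[1]=[2, 3, 0], msg_vec=[2, 3, 0]; VV[2]=max(VV[2],msg_vec) then VV[2][2]++ -> VV[2]=[4, 3, 3]
Event 6: LOCAL 0: VV[0][0]++ -> VV[0]=[5, 0, 1]
Event 7: LOCAL 2: VV[2][2]++ -> VV[2]=[4, 3, 4]
Event 8: SEND 2->0: VV[2][2]++ -> VV[2]=[4, 3, 5], msg_vec=[4, 3, 5]; VV[0]=max(VV[0],msg_vec) then VV[0][0]++ -> VV[0]=[6, 3, 5]
Final vectors: VV[0]=[6, 3, 5]; VV[1]=[2, 3, 0]; VV[2]=[4, 3, 5]

Answer: 4 3 5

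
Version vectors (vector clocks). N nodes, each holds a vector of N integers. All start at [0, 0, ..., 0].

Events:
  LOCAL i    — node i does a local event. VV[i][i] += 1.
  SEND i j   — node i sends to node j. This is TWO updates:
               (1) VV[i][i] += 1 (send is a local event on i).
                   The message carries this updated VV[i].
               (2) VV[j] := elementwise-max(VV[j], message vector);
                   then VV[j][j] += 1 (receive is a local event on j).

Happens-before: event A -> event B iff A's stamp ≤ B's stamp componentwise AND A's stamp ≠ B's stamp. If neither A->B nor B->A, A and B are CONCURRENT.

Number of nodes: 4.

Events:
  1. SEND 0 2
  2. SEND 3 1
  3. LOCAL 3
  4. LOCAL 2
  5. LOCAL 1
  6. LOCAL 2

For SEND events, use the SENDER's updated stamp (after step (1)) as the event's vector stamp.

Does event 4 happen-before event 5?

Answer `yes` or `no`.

Initial: VV[0]=[0, 0, 0, 0]
Initial: VV[1]=[0, 0, 0, 0]
Initial: VV[2]=[0, 0, 0, 0]
Initial: VV[3]=[0, 0, 0, 0]
Event 1: SEND 0->2: VV[0][0]++ -> VV[0]=[1, 0, 0, 0], msg_vec=[1, 0, 0, 0]; VV[2]=max(VV[2],msg_vec) then VV[2][2]++ -> VV[2]=[1, 0, 1, 0]
Event 2: SEND 3->1: VV[3][3]++ -> VV[3]=[0, 0, 0, 1], msg_vec=[0, 0, 0, 1]; VV[1]=max(VV[1],msg_vec) then VV[1][1]++ -> VV[1]=[0, 1, 0, 1]
Event 3: LOCAL 3: VV[3][3]++ -> VV[3]=[0, 0, 0, 2]
Event 4: LOCAL 2: VV[2][2]++ -> VV[2]=[1, 0, 2, 0]
Event 5: LOCAL 1: VV[1][1]++ -> VV[1]=[0, 2, 0, 1]
Event 6: LOCAL 2: VV[2][2]++ -> VV[2]=[1, 0, 3, 0]
Event 4 stamp: [1, 0, 2, 0]
Event 5 stamp: [0, 2, 0, 1]
[1, 0, 2, 0] <= [0, 2, 0, 1]? False. Equal? False. Happens-before: False

Answer: no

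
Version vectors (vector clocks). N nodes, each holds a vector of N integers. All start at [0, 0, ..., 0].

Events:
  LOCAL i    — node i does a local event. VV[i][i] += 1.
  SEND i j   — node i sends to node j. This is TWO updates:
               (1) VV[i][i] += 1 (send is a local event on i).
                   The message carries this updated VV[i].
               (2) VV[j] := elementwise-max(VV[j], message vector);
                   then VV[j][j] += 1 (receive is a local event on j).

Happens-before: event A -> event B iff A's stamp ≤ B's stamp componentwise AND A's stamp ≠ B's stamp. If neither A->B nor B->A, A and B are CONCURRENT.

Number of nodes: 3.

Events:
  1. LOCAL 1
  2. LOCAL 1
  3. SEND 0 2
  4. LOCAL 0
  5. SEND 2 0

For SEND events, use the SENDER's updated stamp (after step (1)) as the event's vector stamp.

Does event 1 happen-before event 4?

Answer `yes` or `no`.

Answer: no

Derivation:
Initial: VV[0]=[0, 0, 0]
Initial: VV[1]=[0, 0, 0]
Initial: VV[2]=[0, 0, 0]
Event 1: LOCAL 1: VV[1][1]++ -> VV[1]=[0, 1, 0]
Event 2: LOCAL 1: VV[1][1]++ -> VV[1]=[0, 2, 0]
Event 3: SEND 0->2: VV[0][0]++ -> VV[0]=[1, 0, 0], msg_vec=[1, 0, 0]; VV[2]=max(VV[2],msg_vec) then VV[2][2]++ -> VV[2]=[1, 0, 1]
Event 4: LOCAL 0: VV[0][0]++ -> VV[0]=[2, 0, 0]
Event 5: SEND 2->0: VV[2][2]++ -> VV[2]=[1, 0, 2], msg_vec=[1, 0, 2]; VV[0]=max(VV[0],msg_vec) then VV[0][0]++ -> VV[0]=[3, 0, 2]
Event 1 stamp: [0, 1, 0]
Event 4 stamp: [2, 0, 0]
[0, 1, 0] <= [2, 0, 0]? False. Equal? False. Happens-before: False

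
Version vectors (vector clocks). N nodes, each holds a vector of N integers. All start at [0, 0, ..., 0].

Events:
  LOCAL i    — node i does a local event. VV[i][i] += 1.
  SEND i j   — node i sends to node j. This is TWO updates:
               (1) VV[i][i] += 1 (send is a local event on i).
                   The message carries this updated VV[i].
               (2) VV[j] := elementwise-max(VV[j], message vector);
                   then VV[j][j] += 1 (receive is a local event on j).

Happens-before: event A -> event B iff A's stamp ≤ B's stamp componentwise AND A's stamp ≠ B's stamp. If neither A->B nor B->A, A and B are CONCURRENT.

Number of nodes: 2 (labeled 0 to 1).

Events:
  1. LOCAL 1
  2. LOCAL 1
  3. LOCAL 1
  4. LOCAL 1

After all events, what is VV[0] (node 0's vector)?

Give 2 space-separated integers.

Initial: VV[0]=[0, 0]
Initial: VV[1]=[0, 0]
Event 1: LOCAL 1: VV[1][1]++ -> VV[1]=[0, 1]
Event 2: LOCAL 1: VV[1][1]++ -> VV[1]=[0, 2]
Event 3: LOCAL 1: VV[1][1]++ -> VV[1]=[0, 3]
Event 4: LOCAL 1: VV[1][1]++ -> VV[1]=[0, 4]
Final vectors: VV[0]=[0, 0]; VV[1]=[0, 4]

Answer: 0 0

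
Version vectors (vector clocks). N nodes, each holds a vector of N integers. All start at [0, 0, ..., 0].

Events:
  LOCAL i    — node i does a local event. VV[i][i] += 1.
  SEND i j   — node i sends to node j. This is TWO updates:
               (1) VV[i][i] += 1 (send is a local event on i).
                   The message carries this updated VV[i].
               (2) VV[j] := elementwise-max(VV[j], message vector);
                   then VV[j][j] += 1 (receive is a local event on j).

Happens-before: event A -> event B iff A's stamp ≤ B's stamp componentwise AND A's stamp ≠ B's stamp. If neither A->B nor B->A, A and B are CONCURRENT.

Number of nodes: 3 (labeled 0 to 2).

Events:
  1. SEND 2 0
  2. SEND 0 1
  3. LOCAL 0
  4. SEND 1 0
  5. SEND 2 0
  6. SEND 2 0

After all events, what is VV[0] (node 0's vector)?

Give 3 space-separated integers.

Answer: 6 2 3

Derivation:
Initial: VV[0]=[0, 0, 0]
Initial: VV[1]=[0, 0, 0]
Initial: VV[2]=[0, 0, 0]
Event 1: SEND 2->0: VV[2][2]++ -> VV[2]=[0, 0, 1], msg_vec=[0, 0, 1]; VV[0]=max(VV[0],msg_vec) then VV[0][0]++ -> VV[0]=[1, 0, 1]
Event 2: SEND 0->1: VV[0][0]++ -> VV[0]=[2, 0, 1], msg_vec=[2, 0, 1]; VV[1]=max(VV[1],msg_vec) then VV[1][1]++ -> VV[1]=[2, 1, 1]
Event 3: LOCAL 0: VV[0][0]++ -> VV[0]=[3, 0, 1]
Event 4: SEND 1->0: VV[1][1]++ -> VV[1]=[2, 2, 1], msg_vec=[2, 2, 1]; VV[0]=max(VV[0],msg_vec) then VV[0][0]++ -> VV[0]=[4, 2, 1]
Event 5: SEND 2->0: VV[2][2]++ -> VV[2]=[0, 0, 2], msg_vec=[0, 0, 2]; VV[0]=max(VV[0],msg_vec) then VV[0][0]++ -> VV[0]=[5, 2, 2]
Event 6: SEND 2->0: VV[2][2]++ -> VV[2]=[0, 0, 3], msg_vec=[0, 0, 3]; VV[0]=max(VV[0],msg_vec) then VV[0][0]++ -> VV[0]=[6, 2, 3]
Final vectors: VV[0]=[6, 2, 3]; VV[1]=[2, 2, 1]; VV[2]=[0, 0, 3]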